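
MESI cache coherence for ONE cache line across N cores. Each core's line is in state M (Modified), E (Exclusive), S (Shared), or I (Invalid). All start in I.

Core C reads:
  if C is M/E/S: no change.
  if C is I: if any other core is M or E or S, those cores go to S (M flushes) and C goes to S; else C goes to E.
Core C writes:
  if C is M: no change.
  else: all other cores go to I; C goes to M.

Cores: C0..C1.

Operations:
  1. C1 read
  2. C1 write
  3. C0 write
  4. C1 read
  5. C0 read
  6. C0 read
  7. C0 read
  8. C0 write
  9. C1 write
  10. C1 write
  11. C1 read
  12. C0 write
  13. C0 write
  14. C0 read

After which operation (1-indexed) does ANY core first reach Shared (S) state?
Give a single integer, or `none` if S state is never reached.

Answer: 4

Derivation:
Op 1: C1 read [C1 read from I: no other sharers -> C1=E (exclusive)] -> [I,E]
Op 2: C1 write [C1 write: invalidate none -> C1=M] -> [I,M]
Op 3: C0 write [C0 write: invalidate ['C1=M'] -> C0=M] -> [M,I]
Op 4: C1 read [C1 read from I: others=['C0=M'] -> C1=S, others downsized to S] -> [S,S]
  -> First S state at op 4; remaining ops need not be traced.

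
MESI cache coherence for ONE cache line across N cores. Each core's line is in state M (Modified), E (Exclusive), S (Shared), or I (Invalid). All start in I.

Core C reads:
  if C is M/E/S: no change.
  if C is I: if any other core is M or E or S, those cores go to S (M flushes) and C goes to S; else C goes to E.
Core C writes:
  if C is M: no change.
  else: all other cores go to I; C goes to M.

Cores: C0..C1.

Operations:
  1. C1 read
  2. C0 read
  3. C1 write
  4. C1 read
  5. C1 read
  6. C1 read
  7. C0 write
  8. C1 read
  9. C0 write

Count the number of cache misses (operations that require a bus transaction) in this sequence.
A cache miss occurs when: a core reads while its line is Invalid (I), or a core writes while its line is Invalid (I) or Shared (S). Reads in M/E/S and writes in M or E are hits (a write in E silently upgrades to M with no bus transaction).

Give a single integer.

Op 1: C1 read [C1 read from I: no other sharers -> C1=E (exclusive)] -> [I,E] [MISS #1: read from I]
Op 2: C0 read [C0 read from I: others=['C1=E'] -> C0=S, others downsized to S] -> [S,S] [MISS #2: read from I]
Op 3: C1 write [C1 write: invalidate ['C0=S'] -> C1=M] -> [I,M] [MISS #3: write from S]
Op 4: C1 read [C1 read: already in M, no change] -> [I,M] [hit: read from M]
Op 5: C1 read [C1 read: already in M, no change] -> [I,M] [hit: read from M]
Op 6: C1 read [C1 read: already in M, no change] -> [I,M] [hit: read from M]
Op 7: C0 write [C0 write: invalidate ['C1=M'] -> C0=M] -> [M,I] [MISS #4: write from I]
Op 8: C1 read [C1 read from I: others=['C0=M'] -> C1=S, others downsized to S] -> [S,S] [MISS #5: read from I]
Op 9: C0 write [C0 write: invalidate ['C1=S'] -> C0=M] -> [M,I] [MISS #6: write from S]

Answer: 6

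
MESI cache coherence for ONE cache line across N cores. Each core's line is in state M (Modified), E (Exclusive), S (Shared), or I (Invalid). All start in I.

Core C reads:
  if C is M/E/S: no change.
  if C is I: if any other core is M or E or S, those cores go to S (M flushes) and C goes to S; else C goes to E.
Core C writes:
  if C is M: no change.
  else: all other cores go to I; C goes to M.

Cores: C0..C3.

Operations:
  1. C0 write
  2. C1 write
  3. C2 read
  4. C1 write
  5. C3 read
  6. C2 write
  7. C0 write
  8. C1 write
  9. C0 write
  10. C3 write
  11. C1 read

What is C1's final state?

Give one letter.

Op 1: C0 write [C0 write: invalidate none -> C0=M] -> [M,I,I,I]
Op 2: C1 write [C1 write: invalidate ['C0=M'] -> C1=M] -> [I,M,I,I]
Op 3: C2 read [C2 read from I: others=['C1=M'] -> C2=S, others downsized to S] -> [I,S,S,I]
Op 4: C1 write [C1 write: invalidate ['C2=S'] -> C1=M] -> [I,M,I,I]
Op 5: C3 read [C3 read from I: others=['C1=M'] -> C3=S, others downsized to S] -> [I,S,I,S]
Op 6: C2 write [C2 write: invalidate ['C1=S', 'C3=S'] -> C2=M] -> [I,I,M,I]
Op 7: C0 write [C0 write: invalidate ['C2=M'] -> C0=M] -> [M,I,I,I]
Op 8: C1 write [C1 write: invalidate ['C0=M'] -> C1=M] -> [I,M,I,I]
Op 9: C0 write [C0 write: invalidate ['C1=M'] -> C0=M] -> [M,I,I,I]
Op 10: C3 write [C3 write: invalidate ['C0=M'] -> C3=M] -> [I,I,I,M]
Op 11: C1 read [C1 read from I: others=['C3=M'] -> C1=S, others downsized to S] -> [I,S,I,S]

Answer: S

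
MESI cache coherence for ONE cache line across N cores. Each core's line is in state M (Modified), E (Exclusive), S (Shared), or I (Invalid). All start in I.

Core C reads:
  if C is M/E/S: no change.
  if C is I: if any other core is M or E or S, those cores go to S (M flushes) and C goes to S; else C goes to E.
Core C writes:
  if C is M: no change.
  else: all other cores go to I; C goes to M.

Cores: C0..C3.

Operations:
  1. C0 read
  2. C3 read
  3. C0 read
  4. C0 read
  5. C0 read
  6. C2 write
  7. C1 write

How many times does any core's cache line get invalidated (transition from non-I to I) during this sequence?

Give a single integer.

Op 1: C0 read [C0 read from I: no other sharers -> C0=E (exclusive)] -> [E,I,I,I] (invalidations this op: 0; running total: 0)
Op 2: C3 read [C3 read from I: others=['C0=E'] -> C3=S, others downsized to S] -> [S,I,I,S] (invalidations this op: 0; running total: 0)
Op 3: C0 read [C0 read: already in S, no change] -> [S,I,I,S] (invalidations this op: 0; running total: 0)
Op 4: C0 read [C0 read: already in S, no change] -> [S,I,I,S] (invalidations this op: 0; running total: 0)
Op 5: C0 read [C0 read: already in S, no change] -> [S,I,I,S] (invalidations this op: 0; running total: 0)
Op 6: C2 write [C2 write: invalidate ['C0=S', 'C3=S'] -> C2=M] -> [I,I,M,I] (invalidations this op: 2; running total: 2)
Op 7: C1 write [C1 write: invalidate ['C2=M'] -> C1=M] -> [I,M,I,I] (invalidations this op: 1; running total: 3)

Answer: 3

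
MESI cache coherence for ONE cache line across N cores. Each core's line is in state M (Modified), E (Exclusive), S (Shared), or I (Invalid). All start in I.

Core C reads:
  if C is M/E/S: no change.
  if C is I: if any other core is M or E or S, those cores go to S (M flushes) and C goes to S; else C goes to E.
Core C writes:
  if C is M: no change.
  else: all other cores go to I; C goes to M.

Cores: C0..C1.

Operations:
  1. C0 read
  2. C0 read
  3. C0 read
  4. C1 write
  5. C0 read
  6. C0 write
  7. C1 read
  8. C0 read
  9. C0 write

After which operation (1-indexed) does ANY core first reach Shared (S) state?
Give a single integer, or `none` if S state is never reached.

Op 1: C0 read [C0 read from I: no other sharers -> C0=E (exclusive)] -> [E,I]
Op 2: C0 read [C0 read: already in E, no change] -> [E,I]
Op 3: C0 read [C0 read: already in E, no change] -> [E,I]
Op 4: C1 write [C1 write: invalidate ['C0=E'] -> C1=M] -> [I,M]
Op 5: C0 read [C0 read from I: others=['C1=M'] -> C0=S, others downsized to S] -> [S,S]
  -> First S state at op 5; remaining ops need not be traced.

Answer: 5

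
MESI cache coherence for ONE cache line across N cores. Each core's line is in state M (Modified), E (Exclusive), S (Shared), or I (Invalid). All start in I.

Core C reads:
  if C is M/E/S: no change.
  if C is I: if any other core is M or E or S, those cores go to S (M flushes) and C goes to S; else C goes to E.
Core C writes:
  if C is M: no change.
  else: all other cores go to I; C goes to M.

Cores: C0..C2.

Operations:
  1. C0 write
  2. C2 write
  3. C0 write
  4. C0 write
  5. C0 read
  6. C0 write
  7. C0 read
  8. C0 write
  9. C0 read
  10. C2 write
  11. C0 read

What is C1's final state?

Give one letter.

Answer: I

Derivation:
Op 1: C0 write [C0 write: invalidate none -> C0=M] -> [M,I,I]
Op 2: C2 write [C2 write: invalidate ['C0=M'] -> C2=M] -> [I,I,M]
Op 3: C0 write [C0 write: invalidate ['C2=M'] -> C0=M] -> [M,I,I]
Op 4: C0 write [C0 write: already M (modified), no change] -> [M,I,I]
Op 5: C0 read [C0 read: already in M, no change] -> [M,I,I]
Op 6: C0 write [C0 write: already M (modified), no change] -> [M,I,I]
Op 7: C0 read [C0 read: already in M, no change] -> [M,I,I]
Op 8: C0 write [C0 write: already M (modified), no change] -> [M,I,I]
Op 9: C0 read [C0 read: already in M, no change] -> [M,I,I]
Op 10: C2 write [C2 write: invalidate ['C0=M'] -> C2=M] -> [I,I,M]
Op 11: C0 read [C0 read from I: others=['C2=M'] -> C0=S, others downsized to S] -> [S,I,S]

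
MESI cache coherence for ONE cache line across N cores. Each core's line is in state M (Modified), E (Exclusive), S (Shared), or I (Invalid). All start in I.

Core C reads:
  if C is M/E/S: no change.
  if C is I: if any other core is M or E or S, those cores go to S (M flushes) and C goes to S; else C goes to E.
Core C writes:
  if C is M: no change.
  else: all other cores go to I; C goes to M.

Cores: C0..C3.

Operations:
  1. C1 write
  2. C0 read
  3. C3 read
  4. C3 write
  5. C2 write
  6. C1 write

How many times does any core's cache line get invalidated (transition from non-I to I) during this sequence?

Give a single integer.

Op 1: C1 write [C1 write: invalidate none -> C1=M] -> [I,M,I,I] (invalidations this op: 0; running total: 0)
Op 2: C0 read [C0 read from I: others=['C1=M'] -> C0=S, others downsized to S] -> [S,S,I,I] (invalidations this op: 0; running total: 0)
Op 3: C3 read [C3 read from I: others=['C0=S', 'C1=S'] -> C3=S, others downsized to S] -> [S,S,I,S] (invalidations this op: 0; running total: 0)
Op 4: C3 write [C3 write: invalidate ['C0=S', 'C1=S'] -> C3=M] -> [I,I,I,M] (invalidations this op: 2; running total: 2)
Op 5: C2 write [C2 write: invalidate ['C3=M'] -> C2=M] -> [I,I,M,I] (invalidations this op: 1; running total: 3)
Op 6: C1 write [C1 write: invalidate ['C2=M'] -> C1=M] -> [I,M,I,I] (invalidations this op: 1; running total: 4)

Answer: 4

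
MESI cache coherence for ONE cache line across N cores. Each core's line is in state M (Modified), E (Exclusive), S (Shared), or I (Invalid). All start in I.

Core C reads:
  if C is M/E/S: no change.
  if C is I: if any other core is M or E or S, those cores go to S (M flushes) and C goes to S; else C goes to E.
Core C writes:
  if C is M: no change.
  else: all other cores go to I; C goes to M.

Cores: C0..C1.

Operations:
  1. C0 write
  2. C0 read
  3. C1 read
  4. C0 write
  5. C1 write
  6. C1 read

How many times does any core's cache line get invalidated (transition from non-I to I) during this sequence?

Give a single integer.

Op 1: C0 write [C0 write: invalidate none -> C0=M] -> [M,I] (invalidations this op: 0; running total: 0)
Op 2: C0 read [C0 read: already in M, no change] -> [M,I] (invalidations this op: 0; running total: 0)
Op 3: C1 read [C1 read from I: others=['C0=M'] -> C1=S, others downsized to S] -> [S,S] (invalidations this op: 0; running total: 0)
Op 4: C0 write [C0 write: invalidate ['C1=S'] -> C0=M] -> [M,I] (invalidations this op: 1; running total: 1)
Op 5: C1 write [C1 write: invalidate ['C0=M'] -> C1=M] -> [I,M] (invalidations this op: 1; running total: 2)
Op 6: C1 read [C1 read: already in M, no change] -> [I,M] (invalidations this op: 0; running total: 2)

Answer: 2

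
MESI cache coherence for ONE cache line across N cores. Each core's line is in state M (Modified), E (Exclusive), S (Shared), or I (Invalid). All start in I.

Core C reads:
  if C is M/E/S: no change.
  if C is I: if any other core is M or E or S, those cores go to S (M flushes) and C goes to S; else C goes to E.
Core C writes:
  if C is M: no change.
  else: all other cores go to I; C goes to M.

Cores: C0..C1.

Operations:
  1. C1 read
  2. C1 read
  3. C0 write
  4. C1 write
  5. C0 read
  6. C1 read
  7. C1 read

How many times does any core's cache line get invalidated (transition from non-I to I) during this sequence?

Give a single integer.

Answer: 2

Derivation:
Op 1: C1 read [C1 read from I: no other sharers -> C1=E (exclusive)] -> [I,E] (invalidations this op: 0; running total: 0)
Op 2: C1 read [C1 read: already in E, no change] -> [I,E] (invalidations this op: 0; running total: 0)
Op 3: C0 write [C0 write: invalidate ['C1=E'] -> C0=M] -> [M,I] (invalidations this op: 1; running total: 1)
Op 4: C1 write [C1 write: invalidate ['C0=M'] -> C1=M] -> [I,M] (invalidations this op: 1; running total: 2)
Op 5: C0 read [C0 read from I: others=['C1=M'] -> C0=S, others downsized to S] -> [S,S] (invalidations this op: 0; running total: 2)
Op 6: C1 read [C1 read: already in S, no change] -> [S,S] (invalidations this op: 0; running total: 2)
Op 7: C1 read [C1 read: already in S, no change] -> [S,S] (invalidations this op: 0; running total: 2)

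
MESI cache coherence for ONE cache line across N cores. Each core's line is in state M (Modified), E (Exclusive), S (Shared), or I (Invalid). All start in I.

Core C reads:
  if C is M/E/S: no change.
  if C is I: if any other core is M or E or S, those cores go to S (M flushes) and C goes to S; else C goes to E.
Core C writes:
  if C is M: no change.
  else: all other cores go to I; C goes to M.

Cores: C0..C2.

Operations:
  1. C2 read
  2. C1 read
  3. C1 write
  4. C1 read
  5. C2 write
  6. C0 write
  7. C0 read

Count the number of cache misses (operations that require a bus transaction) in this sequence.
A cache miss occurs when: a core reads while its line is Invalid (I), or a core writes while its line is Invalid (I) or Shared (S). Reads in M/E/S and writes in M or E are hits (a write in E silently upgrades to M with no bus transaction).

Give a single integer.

Answer: 5

Derivation:
Op 1: C2 read [C2 read from I: no other sharers -> C2=E (exclusive)] -> [I,I,E] [MISS #1: read from I]
Op 2: C1 read [C1 read from I: others=['C2=E'] -> C1=S, others downsized to S] -> [I,S,S] [MISS #2: read from I]
Op 3: C1 write [C1 write: invalidate ['C2=S'] -> C1=M] -> [I,M,I] [MISS #3: write from S]
Op 4: C1 read [C1 read: already in M, no change] -> [I,M,I] [hit: read from M]
Op 5: C2 write [C2 write: invalidate ['C1=M'] -> C2=M] -> [I,I,M] [MISS #4: write from I]
Op 6: C0 write [C0 write: invalidate ['C2=M'] -> C0=M] -> [M,I,I] [MISS #5: write from I]
Op 7: C0 read [C0 read: already in M, no change] -> [M,I,I] [hit: read from M]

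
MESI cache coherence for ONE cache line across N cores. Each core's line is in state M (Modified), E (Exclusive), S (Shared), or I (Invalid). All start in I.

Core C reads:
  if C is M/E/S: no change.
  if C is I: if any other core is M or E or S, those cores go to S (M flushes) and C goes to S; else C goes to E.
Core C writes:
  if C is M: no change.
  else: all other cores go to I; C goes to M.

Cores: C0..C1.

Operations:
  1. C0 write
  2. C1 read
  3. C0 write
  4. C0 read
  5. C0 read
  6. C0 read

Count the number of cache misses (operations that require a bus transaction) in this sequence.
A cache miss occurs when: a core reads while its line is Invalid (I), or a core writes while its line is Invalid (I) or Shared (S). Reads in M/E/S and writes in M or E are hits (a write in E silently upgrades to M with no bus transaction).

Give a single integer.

Op 1: C0 write [C0 write: invalidate none -> C0=M] -> [M,I] [MISS #1: write from I]
Op 2: C1 read [C1 read from I: others=['C0=M'] -> C1=S, others downsized to S] -> [S,S] [MISS #2: read from I]
Op 3: C0 write [C0 write: invalidate ['C1=S'] -> C0=M] -> [M,I] [MISS #3: write from S]
Op 4: C0 read [C0 read: already in M, no change] -> [M,I] [hit: read from M]
Op 5: C0 read [C0 read: already in M, no change] -> [M,I] [hit: read from M]
Op 6: C0 read [C0 read: already in M, no change] -> [M,I] [hit: read from M]

Answer: 3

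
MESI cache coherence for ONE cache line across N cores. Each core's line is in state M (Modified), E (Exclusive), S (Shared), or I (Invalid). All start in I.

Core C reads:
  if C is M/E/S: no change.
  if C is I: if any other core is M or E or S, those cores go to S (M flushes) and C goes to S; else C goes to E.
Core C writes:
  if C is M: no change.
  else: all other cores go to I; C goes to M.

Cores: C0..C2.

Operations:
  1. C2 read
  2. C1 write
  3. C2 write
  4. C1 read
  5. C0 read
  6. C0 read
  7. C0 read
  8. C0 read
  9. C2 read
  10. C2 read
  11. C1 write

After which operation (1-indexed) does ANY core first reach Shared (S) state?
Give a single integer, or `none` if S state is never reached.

Op 1: C2 read [C2 read from I: no other sharers -> C2=E (exclusive)] -> [I,I,E]
Op 2: C1 write [C1 write: invalidate ['C2=E'] -> C1=M] -> [I,M,I]
Op 3: C2 write [C2 write: invalidate ['C1=M'] -> C2=M] -> [I,I,M]
Op 4: C1 read [C1 read from I: others=['C2=M'] -> C1=S, others downsized to S] -> [I,S,S]
  -> First S state at op 4; remaining ops need not be traced.

Answer: 4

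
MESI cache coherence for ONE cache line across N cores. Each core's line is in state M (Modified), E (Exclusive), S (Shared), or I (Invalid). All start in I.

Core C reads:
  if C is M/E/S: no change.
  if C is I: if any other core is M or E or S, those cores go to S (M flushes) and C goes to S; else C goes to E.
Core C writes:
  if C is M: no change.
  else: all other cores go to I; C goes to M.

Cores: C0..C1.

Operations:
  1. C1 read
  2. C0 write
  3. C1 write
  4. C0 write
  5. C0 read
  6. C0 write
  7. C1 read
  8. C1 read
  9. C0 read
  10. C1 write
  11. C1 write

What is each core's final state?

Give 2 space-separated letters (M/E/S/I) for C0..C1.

Op 1: C1 read [C1 read from I: no other sharers -> C1=E (exclusive)] -> [I,E]
Op 2: C0 write [C0 write: invalidate ['C1=E'] -> C0=M] -> [M,I]
Op 3: C1 write [C1 write: invalidate ['C0=M'] -> C1=M] -> [I,M]
Op 4: C0 write [C0 write: invalidate ['C1=M'] -> C0=M] -> [M,I]
Op 5: C0 read [C0 read: already in M, no change] -> [M,I]
Op 6: C0 write [C0 write: already M (modified), no change] -> [M,I]
Op 7: C1 read [C1 read from I: others=['C0=M'] -> C1=S, others downsized to S] -> [S,S]
Op 8: C1 read [C1 read: already in S, no change] -> [S,S]
Op 9: C0 read [C0 read: already in S, no change] -> [S,S]
Op 10: C1 write [C1 write: invalidate ['C0=S'] -> C1=M] -> [I,M]
Op 11: C1 write [C1 write: already M (modified), no change] -> [I,M]

Answer: I M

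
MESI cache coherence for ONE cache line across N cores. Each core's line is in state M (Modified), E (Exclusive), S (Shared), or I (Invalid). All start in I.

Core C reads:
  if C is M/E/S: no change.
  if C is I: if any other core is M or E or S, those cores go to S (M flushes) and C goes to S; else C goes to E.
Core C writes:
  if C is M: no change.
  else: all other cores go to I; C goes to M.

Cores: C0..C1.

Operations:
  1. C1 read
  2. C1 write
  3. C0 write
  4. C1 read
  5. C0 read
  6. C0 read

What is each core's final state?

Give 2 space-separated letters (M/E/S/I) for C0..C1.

Op 1: C1 read [C1 read from I: no other sharers -> C1=E (exclusive)] -> [I,E]
Op 2: C1 write [C1 write: invalidate none -> C1=M] -> [I,M]
Op 3: C0 write [C0 write: invalidate ['C1=M'] -> C0=M] -> [M,I]
Op 4: C1 read [C1 read from I: others=['C0=M'] -> C1=S, others downsized to S] -> [S,S]
Op 5: C0 read [C0 read: already in S, no change] -> [S,S]
Op 6: C0 read [C0 read: already in S, no change] -> [S,S]

Answer: S S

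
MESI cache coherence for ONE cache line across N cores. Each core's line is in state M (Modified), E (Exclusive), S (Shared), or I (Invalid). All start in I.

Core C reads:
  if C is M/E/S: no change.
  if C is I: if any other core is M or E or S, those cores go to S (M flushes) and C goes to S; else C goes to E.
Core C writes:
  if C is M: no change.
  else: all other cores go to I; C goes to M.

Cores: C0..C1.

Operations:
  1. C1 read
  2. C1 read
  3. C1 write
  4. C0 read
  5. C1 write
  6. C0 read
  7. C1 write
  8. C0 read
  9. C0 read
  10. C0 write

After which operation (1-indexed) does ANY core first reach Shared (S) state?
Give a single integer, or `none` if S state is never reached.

Answer: 4

Derivation:
Op 1: C1 read [C1 read from I: no other sharers -> C1=E (exclusive)] -> [I,E]
Op 2: C1 read [C1 read: already in E, no change] -> [I,E]
Op 3: C1 write [C1 write: invalidate none -> C1=M] -> [I,M]
Op 4: C0 read [C0 read from I: others=['C1=M'] -> C0=S, others downsized to S] -> [S,S]
  -> First S state at op 4; remaining ops need not be traced.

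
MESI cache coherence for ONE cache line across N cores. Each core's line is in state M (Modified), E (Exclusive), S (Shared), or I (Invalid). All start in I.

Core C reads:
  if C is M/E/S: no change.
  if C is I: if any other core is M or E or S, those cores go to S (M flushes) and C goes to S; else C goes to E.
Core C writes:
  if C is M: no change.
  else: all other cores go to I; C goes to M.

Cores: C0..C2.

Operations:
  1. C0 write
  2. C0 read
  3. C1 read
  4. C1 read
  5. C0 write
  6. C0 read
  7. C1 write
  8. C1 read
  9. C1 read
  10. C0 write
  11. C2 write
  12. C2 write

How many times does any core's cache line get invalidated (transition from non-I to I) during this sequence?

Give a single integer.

Op 1: C0 write [C0 write: invalidate none -> C0=M] -> [M,I,I] (invalidations this op: 0; running total: 0)
Op 2: C0 read [C0 read: already in M, no change] -> [M,I,I] (invalidations this op: 0; running total: 0)
Op 3: C1 read [C1 read from I: others=['C0=M'] -> C1=S, others downsized to S] -> [S,S,I] (invalidations this op: 0; running total: 0)
Op 4: C1 read [C1 read: already in S, no change] -> [S,S,I] (invalidations this op: 0; running total: 0)
Op 5: C0 write [C0 write: invalidate ['C1=S'] -> C0=M] -> [M,I,I] (invalidations this op: 1; running total: 1)
Op 6: C0 read [C0 read: already in M, no change] -> [M,I,I] (invalidations this op: 0; running total: 1)
Op 7: C1 write [C1 write: invalidate ['C0=M'] -> C1=M] -> [I,M,I] (invalidations this op: 1; running total: 2)
Op 8: C1 read [C1 read: already in M, no change] -> [I,M,I] (invalidations this op: 0; running total: 2)
Op 9: C1 read [C1 read: already in M, no change] -> [I,M,I] (invalidations this op: 0; running total: 2)
Op 10: C0 write [C0 write: invalidate ['C1=M'] -> C0=M] -> [M,I,I] (invalidations this op: 1; running total: 3)
Op 11: C2 write [C2 write: invalidate ['C0=M'] -> C2=M] -> [I,I,M] (invalidations this op: 1; running total: 4)
Op 12: C2 write [C2 write: already M (modified), no change] -> [I,I,M] (invalidations this op: 0; running total: 4)

Answer: 4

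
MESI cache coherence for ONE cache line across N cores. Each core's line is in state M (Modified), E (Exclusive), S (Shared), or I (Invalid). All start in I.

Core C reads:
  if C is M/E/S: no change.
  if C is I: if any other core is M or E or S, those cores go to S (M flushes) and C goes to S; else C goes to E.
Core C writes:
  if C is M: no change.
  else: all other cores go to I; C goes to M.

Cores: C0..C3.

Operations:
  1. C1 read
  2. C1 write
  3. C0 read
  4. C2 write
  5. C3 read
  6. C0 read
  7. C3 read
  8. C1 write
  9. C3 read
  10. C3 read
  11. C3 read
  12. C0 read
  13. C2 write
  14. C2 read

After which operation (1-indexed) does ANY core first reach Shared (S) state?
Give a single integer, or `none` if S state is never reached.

Op 1: C1 read [C1 read from I: no other sharers -> C1=E (exclusive)] -> [I,E,I,I]
Op 2: C1 write [C1 write: invalidate none -> C1=M] -> [I,M,I,I]
Op 3: C0 read [C0 read from I: others=['C1=M'] -> C0=S, others downsized to S] -> [S,S,I,I]
  -> First S state at op 3; remaining ops need not be traced.

Answer: 3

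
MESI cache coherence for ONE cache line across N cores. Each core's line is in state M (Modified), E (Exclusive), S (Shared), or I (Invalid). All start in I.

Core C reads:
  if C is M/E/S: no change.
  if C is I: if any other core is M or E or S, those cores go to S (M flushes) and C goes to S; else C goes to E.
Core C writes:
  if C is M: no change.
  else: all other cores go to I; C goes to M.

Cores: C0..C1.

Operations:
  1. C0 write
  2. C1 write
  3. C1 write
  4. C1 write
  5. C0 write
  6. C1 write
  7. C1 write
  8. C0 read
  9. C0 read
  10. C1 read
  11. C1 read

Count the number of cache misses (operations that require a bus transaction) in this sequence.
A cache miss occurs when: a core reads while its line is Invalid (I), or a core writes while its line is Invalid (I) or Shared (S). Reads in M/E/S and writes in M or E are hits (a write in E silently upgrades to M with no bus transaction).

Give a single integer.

Answer: 5

Derivation:
Op 1: C0 write [C0 write: invalidate none -> C0=M] -> [M,I] [MISS #1: write from I]
Op 2: C1 write [C1 write: invalidate ['C0=M'] -> C1=M] -> [I,M] [MISS #2: write from I]
Op 3: C1 write [C1 write: already M (modified), no change] -> [I,M] [hit: write from M]
Op 4: C1 write [C1 write: already M (modified), no change] -> [I,M] [hit: write from M]
Op 5: C0 write [C0 write: invalidate ['C1=M'] -> C0=M] -> [M,I] [MISS #3: write from I]
Op 6: C1 write [C1 write: invalidate ['C0=M'] -> C1=M] -> [I,M] [MISS #4: write from I]
Op 7: C1 write [C1 write: already M (modified), no change] -> [I,M] [hit: write from M]
Op 8: C0 read [C0 read from I: others=['C1=M'] -> C0=S, others downsized to S] -> [S,S] [MISS #5: read from I]
Op 9: C0 read [C0 read: already in S, no change] -> [S,S] [hit: read from S]
Op 10: C1 read [C1 read: already in S, no change] -> [S,S] [hit: read from S]
Op 11: C1 read [C1 read: already in S, no change] -> [S,S] [hit: read from S]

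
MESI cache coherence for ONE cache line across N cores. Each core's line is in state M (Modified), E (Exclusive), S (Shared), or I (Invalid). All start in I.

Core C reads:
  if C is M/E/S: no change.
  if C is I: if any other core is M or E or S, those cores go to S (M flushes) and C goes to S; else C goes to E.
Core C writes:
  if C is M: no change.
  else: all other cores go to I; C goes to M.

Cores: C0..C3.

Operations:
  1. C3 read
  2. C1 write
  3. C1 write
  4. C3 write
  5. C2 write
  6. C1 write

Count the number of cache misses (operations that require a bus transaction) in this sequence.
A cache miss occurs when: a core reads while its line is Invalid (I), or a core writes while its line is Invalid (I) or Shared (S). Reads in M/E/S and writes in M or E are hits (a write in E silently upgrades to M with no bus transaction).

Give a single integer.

Answer: 5

Derivation:
Op 1: C3 read [C3 read from I: no other sharers -> C3=E (exclusive)] -> [I,I,I,E] [MISS #1: read from I]
Op 2: C1 write [C1 write: invalidate ['C3=E'] -> C1=M] -> [I,M,I,I] [MISS #2: write from I]
Op 3: C1 write [C1 write: already M (modified), no change] -> [I,M,I,I] [hit: write from M]
Op 4: C3 write [C3 write: invalidate ['C1=M'] -> C3=M] -> [I,I,I,M] [MISS #3: write from I]
Op 5: C2 write [C2 write: invalidate ['C3=M'] -> C2=M] -> [I,I,M,I] [MISS #4: write from I]
Op 6: C1 write [C1 write: invalidate ['C2=M'] -> C1=M] -> [I,M,I,I] [MISS #5: write from I]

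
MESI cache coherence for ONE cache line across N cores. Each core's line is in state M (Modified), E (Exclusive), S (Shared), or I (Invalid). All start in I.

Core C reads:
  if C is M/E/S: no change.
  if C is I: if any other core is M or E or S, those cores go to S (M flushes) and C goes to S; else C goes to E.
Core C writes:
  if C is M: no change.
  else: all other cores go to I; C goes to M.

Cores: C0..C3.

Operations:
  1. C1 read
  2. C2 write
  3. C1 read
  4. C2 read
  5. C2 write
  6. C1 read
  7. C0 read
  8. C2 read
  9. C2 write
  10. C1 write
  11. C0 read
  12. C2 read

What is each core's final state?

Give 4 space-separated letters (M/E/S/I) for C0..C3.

Op 1: C1 read [C1 read from I: no other sharers -> C1=E (exclusive)] -> [I,E,I,I]
Op 2: C2 write [C2 write: invalidate ['C1=E'] -> C2=M] -> [I,I,M,I]
Op 3: C1 read [C1 read from I: others=['C2=M'] -> C1=S, others downsized to S] -> [I,S,S,I]
Op 4: C2 read [C2 read: already in S, no change] -> [I,S,S,I]
Op 5: C2 write [C2 write: invalidate ['C1=S'] -> C2=M] -> [I,I,M,I]
Op 6: C1 read [C1 read from I: others=['C2=M'] -> C1=S, others downsized to S] -> [I,S,S,I]
Op 7: C0 read [C0 read from I: others=['C1=S', 'C2=S'] -> C0=S, others downsized to S] -> [S,S,S,I]
Op 8: C2 read [C2 read: already in S, no change] -> [S,S,S,I]
Op 9: C2 write [C2 write: invalidate ['C0=S', 'C1=S'] -> C2=M] -> [I,I,M,I]
Op 10: C1 write [C1 write: invalidate ['C2=M'] -> C1=M] -> [I,M,I,I]
Op 11: C0 read [C0 read from I: others=['C1=M'] -> C0=S, others downsized to S] -> [S,S,I,I]
Op 12: C2 read [C2 read from I: others=['C0=S', 'C1=S'] -> C2=S, others downsized to S] -> [S,S,S,I]

Answer: S S S I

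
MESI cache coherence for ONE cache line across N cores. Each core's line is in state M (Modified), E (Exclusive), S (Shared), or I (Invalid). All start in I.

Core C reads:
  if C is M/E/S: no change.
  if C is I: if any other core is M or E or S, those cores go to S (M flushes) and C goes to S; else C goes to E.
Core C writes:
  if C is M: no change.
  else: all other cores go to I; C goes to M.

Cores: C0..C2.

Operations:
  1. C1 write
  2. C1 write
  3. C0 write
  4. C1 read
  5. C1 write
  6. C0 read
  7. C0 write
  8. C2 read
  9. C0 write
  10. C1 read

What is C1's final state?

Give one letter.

Op 1: C1 write [C1 write: invalidate none -> C1=M] -> [I,M,I]
Op 2: C1 write [C1 write: already M (modified), no change] -> [I,M,I]
Op 3: C0 write [C0 write: invalidate ['C1=M'] -> C0=M] -> [M,I,I]
Op 4: C1 read [C1 read from I: others=['C0=M'] -> C1=S, others downsized to S] -> [S,S,I]
Op 5: C1 write [C1 write: invalidate ['C0=S'] -> C1=M] -> [I,M,I]
Op 6: C0 read [C0 read from I: others=['C1=M'] -> C0=S, others downsized to S] -> [S,S,I]
Op 7: C0 write [C0 write: invalidate ['C1=S'] -> C0=M] -> [M,I,I]
Op 8: C2 read [C2 read from I: others=['C0=M'] -> C2=S, others downsized to S] -> [S,I,S]
Op 9: C0 write [C0 write: invalidate ['C2=S'] -> C0=M] -> [M,I,I]
Op 10: C1 read [C1 read from I: others=['C0=M'] -> C1=S, others downsized to S] -> [S,S,I]

Answer: S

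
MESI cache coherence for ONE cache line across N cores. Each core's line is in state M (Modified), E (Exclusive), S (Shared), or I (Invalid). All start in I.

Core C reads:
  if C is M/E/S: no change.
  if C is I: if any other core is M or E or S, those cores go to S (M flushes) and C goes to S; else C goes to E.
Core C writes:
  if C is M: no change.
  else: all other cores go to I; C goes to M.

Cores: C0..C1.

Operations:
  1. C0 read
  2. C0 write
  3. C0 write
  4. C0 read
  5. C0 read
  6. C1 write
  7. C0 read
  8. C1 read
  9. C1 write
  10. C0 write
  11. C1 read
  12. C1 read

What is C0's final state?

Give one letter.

Answer: S

Derivation:
Op 1: C0 read [C0 read from I: no other sharers -> C0=E (exclusive)] -> [E,I]
Op 2: C0 write [C0 write: invalidate none -> C0=M] -> [M,I]
Op 3: C0 write [C0 write: already M (modified), no change] -> [M,I]
Op 4: C0 read [C0 read: already in M, no change] -> [M,I]
Op 5: C0 read [C0 read: already in M, no change] -> [M,I]
Op 6: C1 write [C1 write: invalidate ['C0=M'] -> C1=M] -> [I,M]
Op 7: C0 read [C0 read from I: others=['C1=M'] -> C0=S, others downsized to S] -> [S,S]
Op 8: C1 read [C1 read: already in S, no change] -> [S,S]
Op 9: C1 write [C1 write: invalidate ['C0=S'] -> C1=M] -> [I,M]
Op 10: C0 write [C0 write: invalidate ['C1=M'] -> C0=M] -> [M,I]
Op 11: C1 read [C1 read from I: others=['C0=M'] -> C1=S, others downsized to S] -> [S,S]
Op 12: C1 read [C1 read: already in S, no change] -> [S,S]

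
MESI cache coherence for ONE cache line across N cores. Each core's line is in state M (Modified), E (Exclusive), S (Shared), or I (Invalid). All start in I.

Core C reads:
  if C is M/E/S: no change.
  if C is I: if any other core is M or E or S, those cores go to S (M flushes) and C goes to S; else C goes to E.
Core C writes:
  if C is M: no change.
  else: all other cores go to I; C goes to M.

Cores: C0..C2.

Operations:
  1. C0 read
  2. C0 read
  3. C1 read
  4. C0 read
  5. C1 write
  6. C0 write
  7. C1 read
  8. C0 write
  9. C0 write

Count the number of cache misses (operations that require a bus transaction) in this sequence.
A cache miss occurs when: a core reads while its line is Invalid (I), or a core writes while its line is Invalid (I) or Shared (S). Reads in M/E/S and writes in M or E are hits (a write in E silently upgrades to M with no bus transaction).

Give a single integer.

Op 1: C0 read [C0 read from I: no other sharers -> C0=E (exclusive)] -> [E,I,I] [MISS #1: read from I]
Op 2: C0 read [C0 read: already in E, no change] -> [E,I,I] [hit: read from E]
Op 3: C1 read [C1 read from I: others=['C0=E'] -> C1=S, others downsized to S] -> [S,S,I] [MISS #2: read from I]
Op 4: C0 read [C0 read: already in S, no change] -> [S,S,I] [hit: read from S]
Op 5: C1 write [C1 write: invalidate ['C0=S'] -> C1=M] -> [I,M,I] [MISS #3: write from S]
Op 6: C0 write [C0 write: invalidate ['C1=M'] -> C0=M] -> [M,I,I] [MISS #4: write from I]
Op 7: C1 read [C1 read from I: others=['C0=M'] -> C1=S, others downsized to S] -> [S,S,I] [MISS #5: read from I]
Op 8: C0 write [C0 write: invalidate ['C1=S'] -> C0=M] -> [M,I,I] [MISS #6: write from S]
Op 9: C0 write [C0 write: already M (modified), no change] -> [M,I,I] [hit: write from M]

Answer: 6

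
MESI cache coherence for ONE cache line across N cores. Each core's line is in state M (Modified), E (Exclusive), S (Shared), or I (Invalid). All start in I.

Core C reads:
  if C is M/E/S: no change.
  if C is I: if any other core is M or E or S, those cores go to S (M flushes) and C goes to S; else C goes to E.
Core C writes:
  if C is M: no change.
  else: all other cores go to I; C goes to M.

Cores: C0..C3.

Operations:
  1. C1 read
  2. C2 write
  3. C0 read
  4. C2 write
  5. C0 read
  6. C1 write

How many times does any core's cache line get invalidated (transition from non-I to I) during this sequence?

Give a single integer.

Op 1: C1 read [C1 read from I: no other sharers -> C1=E (exclusive)] -> [I,E,I,I] (invalidations this op: 0; running total: 0)
Op 2: C2 write [C2 write: invalidate ['C1=E'] -> C2=M] -> [I,I,M,I] (invalidations this op: 1; running total: 1)
Op 3: C0 read [C0 read from I: others=['C2=M'] -> C0=S, others downsized to S] -> [S,I,S,I] (invalidations this op: 0; running total: 1)
Op 4: C2 write [C2 write: invalidate ['C0=S'] -> C2=M] -> [I,I,M,I] (invalidations this op: 1; running total: 2)
Op 5: C0 read [C0 read from I: others=['C2=M'] -> C0=S, others downsized to S] -> [S,I,S,I] (invalidations this op: 0; running total: 2)
Op 6: C1 write [C1 write: invalidate ['C0=S', 'C2=S'] -> C1=M] -> [I,M,I,I] (invalidations this op: 2; running total: 4)

Answer: 4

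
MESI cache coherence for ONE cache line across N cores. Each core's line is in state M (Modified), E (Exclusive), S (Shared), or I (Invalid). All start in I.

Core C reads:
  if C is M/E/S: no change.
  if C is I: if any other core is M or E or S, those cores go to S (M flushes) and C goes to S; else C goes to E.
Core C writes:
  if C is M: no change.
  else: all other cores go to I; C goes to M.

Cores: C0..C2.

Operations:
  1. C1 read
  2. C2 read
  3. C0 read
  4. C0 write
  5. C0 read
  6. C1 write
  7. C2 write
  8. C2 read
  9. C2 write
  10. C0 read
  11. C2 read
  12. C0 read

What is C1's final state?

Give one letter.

Op 1: C1 read [C1 read from I: no other sharers -> C1=E (exclusive)] -> [I,E,I]
Op 2: C2 read [C2 read from I: others=['C1=E'] -> C2=S, others downsized to S] -> [I,S,S]
Op 3: C0 read [C0 read from I: others=['C1=S', 'C2=S'] -> C0=S, others downsized to S] -> [S,S,S]
Op 4: C0 write [C0 write: invalidate ['C1=S', 'C2=S'] -> C0=M] -> [M,I,I]
Op 5: C0 read [C0 read: already in M, no change] -> [M,I,I]
Op 6: C1 write [C1 write: invalidate ['C0=M'] -> C1=M] -> [I,M,I]
Op 7: C2 write [C2 write: invalidate ['C1=M'] -> C2=M] -> [I,I,M]
Op 8: C2 read [C2 read: already in M, no change] -> [I,I,M]
Op 9: C2 write [C2 write: already M (modified), no change] -> [I,I,M]
Op 10: C0 read [C0 read from I: others=['C2=M'] -> C0=S, others downsized to S] -> [S,I,S]
Op 11: C2 read [C2 read: already in S, no change] -> [S,I,S]
Op 12: C0 read [C0 read: already in S, no change] -> [S,I,S]

Answer: I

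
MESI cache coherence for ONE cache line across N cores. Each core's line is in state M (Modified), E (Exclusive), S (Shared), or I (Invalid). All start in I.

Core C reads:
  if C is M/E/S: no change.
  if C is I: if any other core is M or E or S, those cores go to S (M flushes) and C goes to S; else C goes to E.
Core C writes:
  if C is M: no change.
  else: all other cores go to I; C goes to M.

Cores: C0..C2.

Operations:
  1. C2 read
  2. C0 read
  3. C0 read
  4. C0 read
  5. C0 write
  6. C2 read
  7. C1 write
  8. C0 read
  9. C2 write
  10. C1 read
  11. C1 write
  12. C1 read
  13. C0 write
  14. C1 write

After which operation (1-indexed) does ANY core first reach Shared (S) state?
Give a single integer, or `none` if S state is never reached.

Answer: 2

Derivation:
Op 1: C2 read [C2 read from I: no other sharers -> C2=E (exclusive)] -> [I,I,E]
Op 2: C0 read [C0 read from I: others=['C2=E'] -> C0=S, others downsized to S] -> [S,I,S]
  -> First S state at op 2; remaining ops need not be traced.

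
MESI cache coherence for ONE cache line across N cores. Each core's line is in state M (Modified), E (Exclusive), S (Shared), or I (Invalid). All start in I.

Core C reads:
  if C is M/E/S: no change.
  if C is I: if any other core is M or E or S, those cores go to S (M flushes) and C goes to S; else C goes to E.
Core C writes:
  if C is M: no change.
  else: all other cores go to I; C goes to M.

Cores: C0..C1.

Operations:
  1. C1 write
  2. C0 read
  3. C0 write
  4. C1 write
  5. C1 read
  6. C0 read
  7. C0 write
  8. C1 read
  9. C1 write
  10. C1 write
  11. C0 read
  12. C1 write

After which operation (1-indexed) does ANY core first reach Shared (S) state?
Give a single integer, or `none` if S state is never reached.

Answer: 2

Derivation:
Op 1: C1 write [C1 write: invalidate none -> C1=M] -> [I,M]
Op 2: C0 read [C0 read from I: others=['C1=M'] -> C0=S, others downsized to S] -> [S,S]
  -> First S state at op 2; remaining ops need not be traced.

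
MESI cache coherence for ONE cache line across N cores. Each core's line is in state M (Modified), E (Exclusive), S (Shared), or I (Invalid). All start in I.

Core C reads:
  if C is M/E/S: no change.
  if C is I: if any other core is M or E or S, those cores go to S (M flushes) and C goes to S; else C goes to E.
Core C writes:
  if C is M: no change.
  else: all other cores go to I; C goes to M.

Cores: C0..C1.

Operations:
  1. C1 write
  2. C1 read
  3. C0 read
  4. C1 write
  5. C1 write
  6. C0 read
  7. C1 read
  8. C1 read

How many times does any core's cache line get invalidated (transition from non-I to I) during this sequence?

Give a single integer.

Answer: 1

Derivation:
Op 1: C1 write [C1 write: invalidate none -> C1=M] -> [I,M] (invalidations this op: 0; running total: 0)
Op 2: C1 read [C1 read: already in M, no change] -> [I,M] (invalidations this op: 0; running total: 0)
Op 3: C0 read [C0 read from I: others=['C1=M'] -> C0=S, others downsized to S] -> [S,S] (invalidations this op: 0; running total: 0)
Op 4: C1 write [C1 write: invalidate ['C0=S'] -> C1=M] -> [I,M] (invalidations this op: 1; running total: 1)
Op 5: C1 write [C1 write: already M (modified), no change] -> [I,M] (invalidations this op: 0; running total: 1)
Op 6: C0 read [C0 read from I: others=['C1=M'] -> C0=S, others downsized to S] -> [S,S] (invalidations this op: 0; running total: 1)
Op 7: C1 read [C1 read: already in S, no change] -> [S,S] (invalidations this op: 0; running total: 1)
Op 8: C1 read [C1 read: already in S, no change] -> [S,S] (invalidations this op: 0; running total: 1)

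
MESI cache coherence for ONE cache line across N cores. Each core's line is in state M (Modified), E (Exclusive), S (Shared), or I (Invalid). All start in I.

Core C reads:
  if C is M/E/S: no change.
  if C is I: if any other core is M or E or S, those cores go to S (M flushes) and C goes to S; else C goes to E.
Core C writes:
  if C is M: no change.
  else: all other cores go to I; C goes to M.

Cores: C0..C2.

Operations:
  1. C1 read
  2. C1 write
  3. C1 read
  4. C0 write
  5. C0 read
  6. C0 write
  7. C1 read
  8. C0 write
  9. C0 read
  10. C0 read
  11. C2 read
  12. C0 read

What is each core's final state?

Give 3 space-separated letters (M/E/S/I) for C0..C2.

Op 1: C1 read [C1 read from I: no other sharers -> C1=E (exclusive)] -> [I,E,I]
Op 2: C1 write [C1 write: invalidate none -> C1=M] -> [I,M,I]
Op 3: C1 read [C1 read: already in M, no change] -> [I,M,I]
Op 4: C0 write [C0 write: invalidate ['C1=M'] -> C0=M] -> [M,I,I]
Op 5: C0 read [C0 read: already in M, no change] -> [M,I,I]
Op 6: C0 write [C0 write: already M (modified), no change] -> [M,I,I]
Op 7: C1 read [C1 read from I: others=['C0=M'] -> C1=S, others downsized to S] -> [S,S,I]
Op 8: C0 write [C0 write: invalidate ['C1=S'] -> C0=M] -> [M,I,I]
Op 9: C0 read [C0 read: already in M, no change] -> [M,I,I]
Op 10: C0 read [C0 read: already in M, no change] -> [M,I,I]
Op 11: C2 read [C2 read from I: others=['C0=M'] -> C2=S, others downsized to S] -> [S,I,S]
Op 12: C0 read [C0 read: already in S, no change] -> [S,I,S]

Answer: S I S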